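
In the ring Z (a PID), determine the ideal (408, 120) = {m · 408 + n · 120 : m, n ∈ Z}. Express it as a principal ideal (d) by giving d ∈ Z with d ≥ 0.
In the PID Z, (a, b) is generated by gcd(a, b). Compute gcd(408, 120) with the extended Euclidean algorithm, tracking rows (r, s, t) with s·408 + t·120 = r:
  row A: (408, 1, 0)   [1·408 + 0·120 = 408]
  row B: (120, 0, 1)   [0·408 + 1·120 = 120]
  408 = 3·120 + 48   → row C = row A − 3·row B = (48, 1, −3)   [check: 1·408 − 3·120 = 48]
  120 = 2·48 + 24   → row D = row B − 2·row C = (24, −2, 7)   [check: −2·408 + 7·120 = 24]
  48 = 2·24 + 0   → remainder 0, stop. gcd = 24 (last nonzero row D).
So gcd(408, 120) = 24, with Bézout identity −2·408 + 7·120 = 24. Containment (⊇): the Bézout identity exhibits 24 as an element of (408, 120), giving (24) ⊆ (408, 120). Containment (⊆): since 24 | 408 and 24 | 120 (408 = 24·17, 120 = 24·5), every Z-linear combination of 408 and 120 is divisible by 24, so (408, 120) ⊆ (24). Therefore (408, 120) = (24), d = 24.

Final answer: (408, 120) = (24); d = 24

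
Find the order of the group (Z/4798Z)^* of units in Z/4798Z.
(Z/4798Z)^* consists of the classes a with gcd(a, 4798) = 1, so its order is φ(4798). φ is multiplicative, with φ(p^e) = p^e − p^(e−1). Factorise 4798 = 2 · 2399. Then
  φ(4798) = (2 − 1) · (2399 − 1) = 1 · 2398 = 2398.
Thus |(Z/4798Z)^*| = 2398.

Final answer: |(Z/4798Z)^*| = 2398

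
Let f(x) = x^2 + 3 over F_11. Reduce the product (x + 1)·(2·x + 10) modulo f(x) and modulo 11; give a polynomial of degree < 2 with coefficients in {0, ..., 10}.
Multiply as integer polynomials: a · b = 2·x^2 + 12·x + 10. Reducing coefficients mod 11: a · b ≡ 2·x^2 + x + 10. Now divide by f(x) = x^2 + 3 in F_11[x], eliminating the leading term at each step:
  leading term 2·x^2: subtract (2)·f(x) = 2·x^2 + 6, leaving x + 4 (coefficients mod 11)
The degree is now < 2, so this is the remainder. Hence a · b ≡ x + 4 in F_11[x]/(f).

Final answer: a · b ≡ x + 4 (mod f(x))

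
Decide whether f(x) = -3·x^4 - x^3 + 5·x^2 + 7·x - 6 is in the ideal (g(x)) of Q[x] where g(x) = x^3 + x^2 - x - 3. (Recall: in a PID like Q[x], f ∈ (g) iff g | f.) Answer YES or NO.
In Q[x] the ideal (g) consists of all multiples of g, so f ∈ (g) iff g | f, i.e. iff the remainder of f on division by g is 0. Divide f by g (g is monic, so eliminate the leading term of the running remainder at each step):
  leading term -3·x^4: subtract (-3·x)·g(x) = -3·x^4 - 3·x^3 + 3·x^2 + 9·x, leaving 2·x^3 + 2·x^2 - 2·x - 6
  leading term 2·x^3: subtract (2)·g(x) = 2·x^3 + 2·x^2 - 2·x - 6, leaving 0
The remainder is 0, so f(x) = g(x) · h(x) with h(x) = 2 - 3·x. Hence g | f, i.e. f ∈ (g).

Final answer: YES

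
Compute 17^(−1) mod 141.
Apply the extended Euclidean algorithm to (141, 17), tracking rows (r, s, t) with s·141 + t·17 = r. Each division r_prev = q·r_cur + r_new produces the new row as (previous row) − q·(current row):
  row A: (141, 1, 0)   [1·141 + 0·17 = 141]
  row B: (17, 0, 1)   [0·141 + 1·17 = 17]
  141 = 8·17 + 5   → row C = row A − 8·row B = (5, 1, −8)   [check: 1·141 − 8·17 = 5]
  17 = 3·5 + 2   → row D = row B − 3·row C = (2, −3, 25)   [check: −3·141 + 25·17 = 2]
  5 = 2·2 + 1   → row E = row C − 2·row D = (1, 7, −58)   [check: 7·141 − 58·17 = 1]
  2 = 2·1 + 0   → remainder 0, stop. gcd = 1 (last nonzero row E).
The gcd is 1, so 17 is invertible mod 141. The last nonzero row gives 7·141 − 58·17 = 1, so t = −58. So 17^(−1) ≡ −58 ≡ 83 (mod 141). Verify: 17 · 83 = 1411 ≡ 1 (mod 141). ✓

Final answer: 17^(−1) ≡ 83 (mod 141)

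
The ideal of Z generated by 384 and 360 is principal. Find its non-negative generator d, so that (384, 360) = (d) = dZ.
In the PID Z, (a, b) is generated by gcd(a, b). Compute gcd(384, 360) with the extended Euclidean algorithm, tracking rows (r, s, t) with s·384 + t·360 = r:
  row A: (384, 1, 0)   [1·384 + 0·360 = 384]
  row B: (360, 0, 1)   [0·384 + 1·360 = 360]
  384 = 1·360 + 24   → row C = row A − 1·row B = (24, 1, −1)   [check: 1·384 − 1·360 = 24]
  360 = 15·24 + 0   → remainder 0, stop. gcd = 24 (last nonzero row C).
So gcd(384, 360) = 24, with Bézout identity 1·384 − 1·360 = 24. Containment (⊇): the Bézout identity exhibits 24 as an element of (384, 360), giving (24) ⊆ (384, 360). Containment (⊆): since 24 | 384 and 24 | 360 (384 = 24·16, 360 = 24·15), every Z-linear combination of 384 and 360 is divisible by 24, so (384, 360) ⊆ (24). Therefore (384, 360) = (24), d = 24.

Final answer: (384, 360) = (24); d = 24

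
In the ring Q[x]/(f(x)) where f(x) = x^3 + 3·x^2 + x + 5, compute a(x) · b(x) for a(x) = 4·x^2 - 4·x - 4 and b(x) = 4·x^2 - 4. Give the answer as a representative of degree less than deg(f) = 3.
First multiply in Q[x] without reducing: a · b = 16·x^4 - 16·x^3 - 32·x^2 + 16·x + 16. Now divide by f(x) = x^3 + 3·x^2 + x + 5, eliminating the leading term at each step:
  leading term 16·x^4: subtract (16·x)·f(x) = 16·x^4 + 48·x^3 + 16·x^2 + 80·x, leaving -64·x^3 - 48·x^2 - 64·x + 16
  leading term -64·x^3: subtract (-64)·f(x) = -64·x^3 - 192·x^2 - 64·x - 320, leaving 144·x^2 + 336
The degree is now < 3, so this is the remainder. Hence a · b ≡ 144·x^2 + 336 in Q[x]/(f).

Final answer: a · b ≡ 144·x^2 + 336 (mod f(x))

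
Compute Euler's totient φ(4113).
φ(4113) = 2736

φ is multiplicative, with φ(p^e) = p^e − p^(e−1). Factorise 4113 = 3^2 · 457. Then
  φ(4113) = (3^2 − 3^1) · (457 − 1) = 6 · 456 = 2736.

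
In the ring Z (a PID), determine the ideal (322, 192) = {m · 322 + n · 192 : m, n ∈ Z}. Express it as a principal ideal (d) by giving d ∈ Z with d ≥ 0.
In the PID Z, (a, b) is generated by gcd(a, b). Compute gcd(322, 192) with the extended Euclidean algorithm, tracking rows (r, s, t) with s·322 + t·192 = r:
  row A: (322, 1, 0)   [1·322 + 0·192 = 322]
  row B: (192, 0, 1)   [0·322 + 1·192 = 192]
  322 = 1·192 + 130   → row C = row A − 1·row B = (130, 1, −1)   [check: 1·322 − 1·192 = 130]
  192 = 1·130 + 62   → row D = row B − 1·row C = (62, −1, 2)   [check: −1·322 + 2·192 = 62]
  130 = 2·62 + 6   → row E = row C − 2·row D = (6, 3, −5)   [check: 3·322 − 5·192 = 6]
  62 = 10·6 + 2   → row F = row D − 10·row E = (2, −31, 52)   [check: −31·322 + 52·192 = 2]
  6 = 3·2 + 0   → remainder 0, stop. gcd = 2 (last nonzero row F).
So gcd(322, 192) = 2, with Bézout identity −31·322 + 52·192 = 2. Containment (⊇): the Bézout identity exhibits 2 as an element of (322, 192), giving (2) ⊆ (322, 192). Containment (⊆): since 2 | 322 and 2 | 192 (322 = 2·161, 192 = 2·96), every Z-linear combination of 322 and 192 is divisible by 2, so (322, 192) ⊆ (2). Therefore (322, 192) = (2), d = 2.

Final answer: (322, 192) = (2); d = 2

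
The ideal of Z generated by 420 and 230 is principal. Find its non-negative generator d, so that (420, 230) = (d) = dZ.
In the PID Z, (a, b) is generated by gcd(a, b). Compute gcd(420, 230) with the extended Euclidean algorithm, tracking rows (r, s, t) with s·420 + t·230 = r:
  row A: (420, 1, 0)   [1·420 + 0·230 = 420]
  row B: (230, 0, 1)   [0·420 + 1·230 = 230]
  420 = 1·230 + 190   → row C = row A − 1·row B = (190, 1, −1)   [check: 1·420 − 1·230 = 190]
  230 = 1·190 + 40   → row D = row B − 1·row C = (40, −1, 2)   [check: −1·420 + 2·230 = 40]
  190 = 4·40 + 30   → row E = row C − 4·row D = (30, 5, −9)   [check: 5·420 − 9·230 = 30]
  40 = 1·30 + 10   → row F = row D − 1·row E = (10, −6, 11)   [check: −6·420 + 11·230 = 10]
  30 = 3·10 + 0   → remainder 0, stop. gcd = 10 (last nonzero row F).
So gcd(420, 230) = 10, with Bézout identity −6·420 + 11·230 = 10. Containment (⊇): the Bézout identity exhibits 10 as an element of (420, 230), giving (10) ⊆ (420, 230). Containment (⊆): since 10 | 420 and 10 | 230 (420 = 10·42, 230 = 10·23), every Z-linear combination of 420 and 230 is divisible by 10, so (420, 230) ⊆ (10). Therefore (420, 230) = (10), d = 10.

Final answer: (420, 230) = (10); d = 10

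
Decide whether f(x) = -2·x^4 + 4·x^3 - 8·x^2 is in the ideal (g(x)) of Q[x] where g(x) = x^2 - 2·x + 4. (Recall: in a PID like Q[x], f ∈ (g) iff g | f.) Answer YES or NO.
In Q[x] the ideal (g) consists of all multiples of g, so f ∈ (g) iff g | f, i.e. iff the remainder of f on division by g is 0. Divide f by g (g is monic, so eliminate the leading term of the running remainder at each step):
  leading term -2·x^4: subtract (-2·x^2)·g(x) = -2·x^4 + 4·x^3 - 8·x^2, leaving 0
The remainder is 0, so f(x) = g(x) · h(x) with h(x) = -2·x^2. Hence g | f, i.e. f ∈ (g).

Final answer: YES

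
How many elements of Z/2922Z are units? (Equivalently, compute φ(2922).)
Z/2922Z has φ(2922) = 972 units

An element a ∈ Z/2922Z is a unit iff gcd(a, 2922) = 1, so the number of units is φ(2922). φ is multiplicative, with φ(p^e) = p^e − p^(e−1). Factorise 2922 = 2 · 3 · 487. Then
  φ(2922) = (2 − 1) · (3 − 1) · (487 − 1) = 1 · 2 · 486 = 972.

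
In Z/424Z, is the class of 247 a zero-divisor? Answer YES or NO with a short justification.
gcd(247, 424) = 1, so 247 is a unit in Z/424Z (it has a multiplicative inverse). A unit cannot be a zero-divisor: if 247·b ≡ 0 then multiplying both sides by 247^(−1) gives b ≡ 0. So 247 is not a zero-divisor.

Final answer: NO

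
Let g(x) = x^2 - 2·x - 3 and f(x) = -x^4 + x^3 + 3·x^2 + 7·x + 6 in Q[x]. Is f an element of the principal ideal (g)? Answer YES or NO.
In Q[x] the ideal (g) consists of all multiples of g, so f ∈ (g) iff g | f, i.e. iff the remainder of f on division by g is 0. Divide f by g (g is monic, so eliminate the leading term of the running remainder at each step):
  leading term -x^4: subtract (-x^2)·g(x) = -x^4 + 2·x^3 + 3·x^2, leaving -x^3 + 7·x + 6
  leading term -x^3: subtract (-x)·g(x) = -x^3 + 2·x^2 + 3·x, leaving -2·x^2 + 4·x + 6
  leading term -2·x^2: subtract (-2)·g(x) = -2·x^2 + 4·x + 6, leaving 0
The remainder is 0, so f(x) = g(x) · h(x) with h(x) = -x^2 - x - 2. Hence g | f, i.e. f ∈ (g).

Final answer: YES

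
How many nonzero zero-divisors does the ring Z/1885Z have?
Z/1885Z has 540 nonzero zero-divisors

In Z/1885Z each nonzero element is either a unit (gcd with 1885 is 1) or a zero-divisor (gcd > 1). The number of units is φ(1885): factorise 1885 = 5 · 13 · 29, so φ(1885) = (5 − 1) · (13 − 1) · (29 − 1) = 4 · 12 · 28 = 1344. The nonzero elements number 1885 − 1 = 1884. Hence the nonzero zero-divisors number 1884 − 1344 = 540.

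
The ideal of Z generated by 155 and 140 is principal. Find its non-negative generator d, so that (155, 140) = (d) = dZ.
In the PID Z, (a, b) is generated by gcd(a, b). Compute gcd(155, 140) with the extended Euclidean algorithm, tracking rows (r, s, t) with s·155 + t·140 = r:
  row A: (155, 1, 0)   [1·155 + 0·140 = 155]
  row B: (140, 0, 1)   [0·155 + 1·140 = 140]
  155 = 1·140 + 15   → row C = row A − 1·row B = (15, 1, −1)   [check: 1·155 − 1·140 = 15]
  140 = 9·15 + 5   → row D = row B − 9·row C = (5, −9, 10)   [check: −9·155 + 10·140 = 5]
  15 = 3·5 + 0   → remainder 0, stop. gcd = 5 (last nonzero row D).
So gcd(155, 140) = 5, with Bézout identity −9·155 + 10·140 = 5. Containment (⊇): the Bézout identity exhibits 5 as an element of (155, 140), giving (5) ⊆ (155, 140). Containment (⊆): since 5 | 155 and 5 | 140 (155 = 5·31, 140 = 5·28), every Z-linear combination of 155 and 140 is divisible by 5, so (155, 140) ⊆ (5). Therefore (155, 140) = (5), d = 5.

Final answer: (155, 140) = (5); d = 5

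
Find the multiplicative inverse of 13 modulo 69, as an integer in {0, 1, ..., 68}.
Apply the extended Euclidean algorithm to (69, 13), tracking rows (r, s, t) with s·69 + t·13 = r. Each division r_prev = q·r_cur + r_new produces the new row as (previous row) − q·(current row):
  row A: (69, 1, 0)   [1·69 + 0·13 = 69]
  row B: (13, 0, 1)   [0·69 + 1·13 = 13]
  69 = 5·13 + 4   → row C = row A − 5·row B = (4, 1, −5)   [check: 1·69 − 5·13 = 4]
  13 = 3·4 + 1   → row D = row B − 3·row C = (1, −3, 16)   [check: −3·69 + 16·13 = 1]
  4 = 4·1 + 0   → remainder 0, stop. gcd = 1 (last nonzero row D).
The gcd is 1, so 13 is invertible mod 69. The last nonzero row gives −3·69 + 16·13 = 1, so t = 16. So 13^(−1) ≡ 16 (mod 69). Verify: 13 · 16 = 208 ≡ 1 (mod 69). ✓

Final answer: 13^(−1) ≡ 16 (mod 69)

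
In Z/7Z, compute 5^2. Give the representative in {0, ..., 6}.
4

Use repeated squaring. Binary(2) = 10. Walk through the bits of the exponent 2 left-to-right: at each bit after the leading one, square the running value, then multiply by 5 if the bit is 1 (always reducing mod 7):
  bit 1 = 1 (leading): start with 5.
  bit 2 = 0: square 5^2 = 25 ≡ 4 (mod 7).
Final value: 5^2 ≡ 4 (mod 7).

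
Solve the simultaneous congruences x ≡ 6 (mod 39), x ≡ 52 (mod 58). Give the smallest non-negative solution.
x ≡ 864 (mod 2262); the representative in [0, 2262) is 864

The moduli 39, 58 are pairwise coprime, so by the CRT there is a unique solution mod 39·58 = 2262.
Solve by successive substitution. Start with x ≡ 6 (mod 39).
  Combine with x ≡ 52 (mod 58): write x = 6 + 39·t and require 6 + 39·t ≡ 52 (mod 58), i.e. 39·t ≡ 52 − 6 ≡ 46 (mod 58). Since 39^(−1) ≡ 3 (mod 58), t ≡ 3·46 ≡ 22 (mod 58). So x ≡ 6 + 39·22 = 864 (mod 2262).
Unique solution in [0, 2262): x = 864.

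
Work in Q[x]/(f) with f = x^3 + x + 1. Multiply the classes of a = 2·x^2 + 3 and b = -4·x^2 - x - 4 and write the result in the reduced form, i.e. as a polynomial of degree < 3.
a · b ≡ -12·x^2 + 7·x - 10 (mod f(x))

First multiply in Q[x] without reducing: a · b = -8·x^4 - 2·x^3 - 20·x^2 - 3·x - 12. Now divide by f(x) = x^3 + x + 1, eliminating the leading term at each step:
  leading term -8·x^4: subtract (-8·x)·f(x) = -8·x^4 - 8·x^2 - 8·x, leaving -2·x^3 - 12·x^2 + 5·x - 12
  leading term -2·x^3: subtract (-2)·f(x) = -2·x^3 - 2·x - 2, leaving -12·x^2 + 7·x - 10
The degree is now < 3, so this is the remainder. Hence a · b ≡ -12·x^2 + 7·x - 10 in Q[x]/(f).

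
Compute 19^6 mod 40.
Use repeated squaring. Binary(6) = 110. Walk through the bits of the exponent 6 left-to-right: at each bit after the leading one, square the running value, then multiply by 19 if the bit is 1 (always reducing mod 40):
  bit 1 = 1 (leading): start with 19.
  bit 2 = 1: square 19^2 = 361 ≡ 1; bit is 1, so multiply 1·19 = 19 (mod 40).
  bit 3 = 0: square 19^2 = 361 ≡ 1 (mod 40).
Final value: 19^6 ≡ 1 (mod 40).

Final answer: 1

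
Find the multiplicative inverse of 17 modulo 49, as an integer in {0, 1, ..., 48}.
Apply the extended Euclidean algorithm to (49, 17), tracking rows (r, s, t) with s·49 + t·17 = r. Each division r_prev = q·r_cur + r_new produces the new row as (previous row) − q·(current row):
  row A: (49, 1, 0)   [1·49 + 0·17 = 49]
  row B: (17, 0, 1)   [0·49 + 1·17 = 17]
  49 = 2·17 + 15   → row C = row A − 2·row B = (15, 1, −2)   [check: 1·49 − 2·17 = 15]
  17 = 1·15 + 2   → row D = row B − 1·row C = (2, −1, 3)   [check: −1·49 + 3·17 = 2]
  15 = 7·2 + 1   → row E = row C − 7·row D = (1, 8, −23)   [check: 8·49 − 23·17 = 1]
  2 = 2·1 + 0   → remainder 0, stop. gcd = 1 (last nonzero row E).
The gcd is 1, so 17 is invertible mod 49. The last nonzero row gives 8·49 − 23·17 = 1, so t = −23. So 17^(−1) ≡ −23 ≡ 26 (mod 49). Verify: 17 · 26 = 442 ≡ 1 (mod 49). ✓

Final answer: 17^(−1) ≡ 26 (mod 49)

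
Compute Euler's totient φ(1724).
φ is multiplicative, with φ(p^e) = p^e − p^(e−1). Factorise 1724 = 2^2 · 431. Then
  φ(1724) = (2^2 − 2^1) · (431 − 1) = 2 · 430 = 860.

Final answer: φ(1724) = 860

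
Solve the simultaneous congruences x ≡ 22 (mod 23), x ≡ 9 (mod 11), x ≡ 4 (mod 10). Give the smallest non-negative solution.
The moduli 23, 11, 10 are pairwise coprime, so by the CRT there is a unique solution mod 23·11·10 = 2530.
Solve by successive substitution. Start with x ≡ 22 (mod 23).
  Combine with x ≡ 9 (mod 11): write x = 22 + 23·t and require 22 + 23·t ≡ 9 (mod 11), i.e. 23·t ≡ 9 − 22 ≡ 9 (mod 11). Since 23^(−1) ≡ 1 (mod 11) (23 ≡ 1 (mod 11)), t ≡ 1·9 ≡ 9 (mod 11). So x ≡ 22 + 23·9 = 229 (mod 253).
  Combine with x ≡ 4 (mod 10): write x = 229 + 253·t and require 229 + 253·t ≡ 4 (mod 10), i.e. 253·t ≡ 4 − 229 ≡ 5 (mod 10). Since 253^(−1) ≡ 7 (mod 10) (253 ≡ 3 (mod 10)), t ≡ 7·5 ≡ 5 (mod 10). So x ≡ 229 + 253·5 = 1494 (mod 2530).
Unique solution in [0, 2530): x = 1494.

Final answer: x ≡ 1494 (mod 2530); the representative in [0, 2530) is 1494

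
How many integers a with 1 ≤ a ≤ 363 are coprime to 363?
The number of a ∈ {1, ..., 363} with gcd(a, 363) = 1 is by definition Euler's totient φ(363). φ is multiplicative, with φ(p^e) = p^e − p^(e−1). Factorise 363 = 3 · 11^2. Then
  φ(363) = (3 − 1) · (11^2 − 11^1) = 2 · 110 = 220.
So there are 220 such integers.

Final answer: 220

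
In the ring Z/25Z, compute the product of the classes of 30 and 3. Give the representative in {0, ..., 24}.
15

Reduce the factors first: 30 ≡ 5 (mod 25), so 30 · 3 ≡ 5 · 3 (mod 25). 5 · 3 = 15. Dividing by 25: 15 = 0·25 + 15. So (30 · 3) mod 25 = 15.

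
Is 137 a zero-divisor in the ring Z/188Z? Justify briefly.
NO

gcd(137, 188) = 1, so 137 is a unit in Z/188Z (it has a multiplicative inverse). A unit cannot be a zero-divisor: if 137·b ≡ 0 then multiplying both sides by 137^(−1) gives b ≡ 0. So 137 is not a zero-divisor.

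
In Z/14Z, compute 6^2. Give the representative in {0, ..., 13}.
Use repeated squaring. Binary(2) = 10. Walk through the bits of the exponent 2 left-to-right: at each bit after the leading one, square the running value, then multiply by 6 if the bit is 1 (always reducing mod 14):
  bit 1 = 1 (leading): start with 6.
  bit 2 = 0: square 6^2 = 36 ≡ 8 (mod 14).
Final value: 6^2 ≡ 8 (mod 14).

Final answer: 8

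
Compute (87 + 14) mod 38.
25

Reduce the summands first: 87 ≡ 11 (mod 38), so 87 + 14 ≡ 11 + 14 (mod 38). 11 + 14 = 25; 25 = 0·38 + 25, so (87 + 14) mod 38 = 25.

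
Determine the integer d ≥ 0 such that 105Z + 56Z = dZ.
In the PID Z, (a, b) is generated by gcd(a, b). Compute gcd(105, 56) with the extended Euclidean algorithm, tracking rows (r, s, t) with s·105 + t·56 = r:
  row A: (105, 1, 0)   [1·105 + 0·56 = 105]
  row B: (56, 0, 1)   [0·105 + 1·56 = 56]
  105 = 1·56 + 49   → row C = row A − 1·row B = (49, 1, −1)   [check: 1·105 − 1·56 = 49]
  56 = 1·49 + 7   → row D = row B − 1·row C = (7, −1, 2)   [check: −1·105 + 2·56 = 7]
  49 = 7·7 + 0   → remainder 0, stop. gcd = 7 (last nonzero row D).
So gcd(105, 56) = 7, with Bézout identity −1·105 + 2·56 = 7. Containment (⊇): the Bézout identity exhibits 7 as an element of (105, 56), giving (7) ⊆ (105, 56). Containment (⊆): since 7 | 105 and 7 | 56 (105 = 7·15, 56 = 7·8), every Z-linear combination of 105 and 56 is divisible by 7, so (105, 56) ⊆ (7). Therefore (105, 56) = (7), d = 7.

Final answer: (105, 56) = (7); d = 7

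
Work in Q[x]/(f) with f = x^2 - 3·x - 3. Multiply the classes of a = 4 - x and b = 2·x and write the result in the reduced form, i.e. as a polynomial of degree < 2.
a · b ≡ 2·x - 6 (mod f(x))

First multiply in Q[x] without reducing: a · b = -2·x^2 + 8·x. Now divide by f(x) = x^2 - 3·x - 3, eliminating the leading term at each step:
  leading term -2·x^2: subtract (-2)·f(x) = -2·x^2 + 6·x + 6, leaving 2·x - 6
The degree is now < 2, so this is the remainder. Hence a · b ≡ 2·x - 6 in Q[x]/(f).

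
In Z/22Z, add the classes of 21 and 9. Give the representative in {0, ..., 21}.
8

Both summands are already reduced mod 22. 21 + 9 = 30; 30 = 1·22 + 8, so (21 + 9) mod 22 = 8.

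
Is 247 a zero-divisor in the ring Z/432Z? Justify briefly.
NO

gcd(247, 432) = 1, so 247 is a unit in Z/432Z (it has a multiplicative inverse). A unit cannot be a zero-divisor: if 247·b ≡ 0 then multiplying both sides by 247^(−1) gives b ≡ 0. So 247 is not a zero-divisor.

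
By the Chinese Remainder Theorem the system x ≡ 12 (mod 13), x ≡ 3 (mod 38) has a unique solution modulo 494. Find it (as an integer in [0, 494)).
The moduli 13, 38 are pairwise coprime, so by the CRT there is a unique solution mod 13·38 = 494.
Solve by successive substitution. Start with x ≡ 12 (mod 13).
  Combine with x ≡ 3 (mod 38): write x = 12 + 13·t and require 12 + 13·t ≡ 3 (mod 38), i.e. 13·t ≡ 3 − 12 ≡ 29 (mod 38). Since 13^(−1) ≡ 3 (mod 38), t ≡ 3·29 ≡ 11 (mod 38). So x ≡ 12 + 13·11 = 155 (mod 494).
Unique solution in [0, 494): x = 155.

Final answer: x ≡ 155 (mod 494); the representative in [0, 494) is 155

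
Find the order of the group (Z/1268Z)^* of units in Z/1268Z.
|(Z/1268Z)^*| = 632

(Z/1268Z)^* consists of the classes a with gcd(a, 1268) = 1, so its order is φ(1268). φ is multiplicative, with φ(p^e) = p^e − p^(e−1). Factorise 1268 = 2^2 · 317. Then
  φ(1268) = (2^2 − 2^1) · (317 − 1) = 2 · 316 = 632.
Thus |(Z/1268Z)^*| = 632.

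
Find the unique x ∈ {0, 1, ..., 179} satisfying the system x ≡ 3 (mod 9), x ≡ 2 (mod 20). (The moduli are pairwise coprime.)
The moduli 9, 20 are pairwise coprime, so by the CRT there is a unique solution mod 9·20 = 180.
Solve by successive substitution. Start with x ≡ 3 (mod 9).
  Combine with x ≡ 2 (mod 20): write x = 3 + 9·t and require 3 + 9·t ≡ 2 (mod 20), i.e. 9·t ≡ 2 − 3 ≡ 19 (mod 20). Since 9^(−1) ≡ 9 (mod 20), t ≡ 9·19 ≡ 11 (mod 20). So x ≡ 3 + 9·11 = 102 (mod 180).
Unique solution in [0, 180): x = 102.

Final answer: x ≡ 102 (mod 180); the representative in [0, 180) is 102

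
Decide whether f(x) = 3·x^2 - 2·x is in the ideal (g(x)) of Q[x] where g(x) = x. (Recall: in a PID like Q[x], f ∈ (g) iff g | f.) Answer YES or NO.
In Q[x] the ideal (g) consists of all multiples of g, so f ∈ (g) iff g | f, i.e. iff the remainder of f on division by g is 0. Divide f by g (g is monic, so eliminate the leading term of the running remainder at each step):
  leading term 3·x^2: subtract (3·x)·g(x) = 3·x^2, leaving -2·x
  leading term -2·x: subtract (-2)·g(x) = -2·x, leaving 0
The remainder is 0, so f(x) = g(x) · h(x) with h(x) = 3·x - 2. Hence g | f, i.e. f ∈ (g).

Final answer: YES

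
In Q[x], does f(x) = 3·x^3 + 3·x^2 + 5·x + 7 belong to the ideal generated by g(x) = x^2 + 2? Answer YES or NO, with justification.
NO

In Q[x] the ideal (g) consists of all multiples of g, so f ∈ (g) iff g | f, i.e. iff the remainder of f on division by g is 0. Divide f by g (g is monic, so eliminate the leading term of the running remainder at each step):
  leading term 3·x^3: subtract (3·x)·g(x) = 3·x^3 + 6·x, leaving 3·x^2 - x + 7
  leading term 3·x^2: subtract (3)·g(x) = 3·x^2 + 6, leaving 1 - x
The remainder r(x) = 1 - x ≠ 0 (and deg r < deg g), so g ∤ f, i.e. f ∉ (g).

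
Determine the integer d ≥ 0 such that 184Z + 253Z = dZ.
(184, 253) = (23); d = 23

In the PID Z, (a, b) is generated by gcd(a, b). Compute gcd(253, 184) with the extended Euclidean algorithm, tracking rows (r, s, t) with s·253 + t·184 = r:
  row A: (253, 1, 0)   [1·253 + 0·184 = 253]
  row B: (184, 0, 1)   [0·253 + 1·184 = 184]
  253 = 1·184 + 69   → row C = row A − 1·row B = (69, 1, −1)   [check: 1·253 − 1·184 = 69]
  184 = 2·69 + 46   → row D = row B − 2·row C = (46, −2, 3)   [check: −2·253 + 3·184 = 46]
  69 = 1·46 + 23   → row E = row C − 1·row D = (23, 3, −4)   [check: 3·253 − 4·184 = 23]
  46 = 2·23 + 0   → remainder 0, stop. gcd = 23 (last nonzero row E).
So gcd(184, 253) = 23, with Bézout identity 3·253 − 4·184 = 23. Containment (⊇): the Bézout identity exhibits 23 as an element of (184, 253), giving (23) ⊆ (184, 253). Containment (⊆): since 23 | 184 and 23 | 253 (184 = 23·8, 253 = 23·11), every Z-linear combination of 184 and 253 is divisible by 23, so (184, 253) ⊆ (23). Therefore (184, 253) = (23), d = 23.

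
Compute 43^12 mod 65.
Use repeated squaring. Binary(12) = 1100. Walk through the bits of the exponent 12 left-to-right: at each bit after the leading one, square the running value, then multiply by 43 if the bit is 1 (always reducing mod 65):
  bit 1 = 1 (leading): start with 43.
  bit 2 = 1: square 43^2 = 1849 ≡ 29; bit is 1, so multiply 29·43 = 1247 ≡ 12 (mod 65).
  bit 3 = 0: square 12^2 = 144 ≡ 14 (mod 65).
  bit 4 = 0: square 14^2 = 196 ≡ 1 (mod 65).
Final value: 43^12 ≡ 1 (mod 65).

Final answer: 1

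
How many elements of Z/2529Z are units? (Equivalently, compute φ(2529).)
An element a ∈ Z/2529Z is a unit iff gcd(a, 2529) = 1, so the number of units is φ(2529). φ is multiplicative, with φ(p^e) = p^e − p^(e−1). Factorise 2529 = 3^2 · 281. Then
  φ(2529) = (3^2 − 3^1) · (281 − 1) = 6 · 280 = 1680.

Final answer: Z/2529Z has φ(2529) = 1680 units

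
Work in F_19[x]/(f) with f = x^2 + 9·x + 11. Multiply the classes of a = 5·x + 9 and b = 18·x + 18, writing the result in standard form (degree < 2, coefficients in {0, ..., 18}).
Multiply as integer polynomials: a · b = 90·x^2 + 252·x + 162. Reducing coefficients mod 19: a · b ≡ 14·x^2 + 5·x + 10. Now divide by f(x) = x^2 + 9·x + 11 in F_19[x], eliminating the leading term at each step:
  leading term 14·x^2: subtract (14)·f(x) = 14·x^2 + 12·x + 2, leaving 12·x + 8 (coefficients mod 19)
The degree is now < 2, so this is the remainder. Hence a · b ≡ 12·x + 8 in F_19[x]/(f).

Final answer: a · b ≡ 12·x + 8 (mod f(x))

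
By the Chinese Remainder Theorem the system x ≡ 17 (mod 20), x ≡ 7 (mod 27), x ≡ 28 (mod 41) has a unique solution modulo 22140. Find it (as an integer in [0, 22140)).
The moduli 20, 27, 41 are pairwise coprime, so by the CRT there is a unique solution mod 20·27·41 = 22140.
Solve by successive substitution. Start with x ≡ 17 (mod 20).
  Combine with x ≡ 7 (mod 27): write x = 17 + 20·t and require 17 + 20·t ≡ 7 (mod 27), i.e. 20·t ≡ 7 − 17 ≡ 17 (mod 27). Since 20^(−1) ≡ 23 (mod 27), t ≡ 23·17 ≡ 13 (mod 27). So x ≡ 17 + 20·13 = 277 (mod 540).
  Combine with x ≡ 28 (mod 41): write x = 277 + 540·t and require 277 + 540·t ≡ 28 (mod 41), i.e. 540·t ≡ 28 − 277 ≡ 38 (mod 41). Since 540^(−1) ≡ 6 (mod 41) (540 ≡ 7 (mod 41)), t ≡ 6·38 ≡ 23 (mod 41). So x ≡ 277 + 540·23 = 12697 (mod 22140).
Unique solution in [0, 22140): x = 12697.

Final answer: x ≡ 12697 (mod 22140); the representative in [0, 22140) is 12697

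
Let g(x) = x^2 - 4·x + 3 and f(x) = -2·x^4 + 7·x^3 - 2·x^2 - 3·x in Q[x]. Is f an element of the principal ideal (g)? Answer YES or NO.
In Q[x] the ideal (g) consists of all multiples of g, so f ∈ (g) iff g | f, i.e. iff the remainder of f on division by g is 0. Divide f by g (g is monic, so eliminate the leading term of the running remainder at each step):
  leading term -2·x^4: subtract (-2·x^2)·g(x) = -2·x^4 + 8·x^3 - 6·x^2, leaving -x^3 + 4·x^2 - 3·x
  leading term -x^3: subtract (-x)·g(x) = -x^3 + 4·x^2 - 3·x, leaving 0
The remainder is 0, so f(x) = g(x) · h(x) with h(x) = -2·x^2 - x. Hence g | f, i.e. f ∈ (g).

Final answer: YES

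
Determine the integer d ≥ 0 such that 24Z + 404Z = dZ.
In the PID Z, (a, b) is generated by gcd(a, b). Compute gcd(404, 24) with the extended Euclidean algorithm, tracking rows (r, s, t) with s·404 + t·24 = r:
  row A: (404, 1, 0)   [1·404 + 0·24 = 404]
  row B: (24, 0, 1)   [0·404 + 1·24 = 24]
  404 = 16·24 + 20   → row C = row A − 16·row B = (20, 1, −16)   [check: 1·404 − 16·24 = 20]
  24 = 1·20 + 4   → row D = row B − 1·row C = (4, −1, 17)   [check: −1·404 + 17·24 = 4]
  20 = 5·4 + 0   → remainder 0, stop. gcd = 4 (last nonzero row D).
So gcd(24, 404) = 4, with Bézout identity −1·404 + 17·24 = 4. Containment (⊇): the Bézout identity exhibits 4 as an element of (24, 404), giving (4) ⊆ (24, 404). Containment (⊆): since 4 | 24 and 4 | 404 (24 = 4·6, 404 = 4·101), every Z-linear combination of 24 and 404 is divisible by 4, so (24, 404) ⊆ (4). Therefore (24, 404) = (4), d = 4.

Final answer: (24, 404) = (4); d = 4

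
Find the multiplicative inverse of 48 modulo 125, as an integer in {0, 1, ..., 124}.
48^(−1) ≡ 112 (mod 125)

Apply the extended Euclidean algorithm to (125, 48), tracking rows (r, s, t) with s·125 + t·48 = r. Each division r_prev = q·r_cur + r_new produces the new row as (previous row) − q·(current row):
  row A: (125, 1, 0)   [1·125 + 0·48 = 125]
  row B: (48, 0, 1)   [0·125 + 1·48 = 48]
  125 = 2·48 + 29   → row C = row A − 2·row B = (29, 1, −2)   [check: 1·125 − 2·48 = 29]
  48 = 1·29 + 19   → row D = row B − 1·row C = (19, −1, 3)   [check: −1·125 + 3·48 = 19]
  29 = 1·19 + 10   → row E = row C − 1·row D = (10, 2, −5)   [check: 2·125 − 5·48 = 10]
  19 = 1·10 + 9   → row F = row D − 1·row E = (9, −3, 8)   [check: −3·125 + 8·48 = 9]
  10 = 1·9 + 1   → row G = row E − 1·row F = (1, 5, −13)   [check: 5·125 − 13·48 = 1]
  9 = 9·1 + 0   → remainder 0, stop. gcd = 1 (last nonzero row G).
The gcd is 1, so 48 is invertible mod 125. The last nonzero row gives 5·125 − 13·48 = 1, so t = −13. So 48^(−1) ≡ −13 ≡ 112 (mod 125). Verify: 48 · 112 = 5376 ≡ 1 (mod 125). ✓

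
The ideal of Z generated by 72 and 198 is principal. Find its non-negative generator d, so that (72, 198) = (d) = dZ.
(72, 198) = (18); d = 18

In the PID Z, (a, b) is generated by gcd(a, b). Compute gcd(198, 72) with the extended Euclidean algorithm, tracking rows (r, s, t) with s·198 + t·72 = r:
  row A: (198, 1, 0)   [1·198 + 0·72 = 198]
  row B: (72, 0, 1)   [0·198 + 1·72 = 72]
  198 = 2·72 + 54   → row C = row A − 2·row B = (54, 1, −2)   [check: 1·198 − 2·72 = 54]
  72 = 1·54 + 18   → row D = row B − 1·row C = (18, −1, 3)   [check: −1·198 + 3·72 = 18]
  54 = 3·18 + 0   → remainder 0, stop. gcd = 18 (last nonzero row D).
So gcd(72, 198) = 18, with Bézout identity −1·198 + 3·72 = 18. Containment (⊇): the Bézout identity exhibits 18 as an element of (72, 198), giving (18) ⊆ (72, 198). Containment (⊆): since 18 | 72 and 18 | 198 (72 = 18·4, 198 = 18·11), every Z-linear combination of 72 and 198 is divisible by 18, so (72, 198) ⊆ (18). Therefore (72, 198) = (18), d = 18.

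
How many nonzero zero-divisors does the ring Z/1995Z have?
In Z/1995Z each nonzero element is either a unit (gcd with 1995 is 1) or a zero-divisor (gcd > 1). The number of units is φ(1995): factorise 1995 = 3 · 5 · 7 · 19, so φ(1995) = (3 − 1) · (5 − 1) · (7 − 1) · (19 − 1) = 2 · 4 · 6 · 18 = 864. The nonzero elements number 1995 − 1 = 1994. Hence the nonzero zero-divisors number 1994 − 864 = 1130.

Final answer: Z/1995Z has 1130 nonzero zero-divisors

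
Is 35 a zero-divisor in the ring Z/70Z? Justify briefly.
gcd(35, 70) = 35 > 1, so 35 is not a unit in Z/70Z. In Z/nZ every nonzero non-unit is a zero-divisor: explicitly, take b = 70/gcd = 2 ≠ 0 (mod 70); then 35·2 = 70 = 1·70, i.e. 35·2 ≡ 0 (mod 70). So 35 is a zero-divisor.

Final answer: YES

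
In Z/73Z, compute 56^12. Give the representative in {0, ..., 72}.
72

Use repeated squaring. Binary(12) = 1100. Walk through the bits of the exponent 12 left-to-right: at each bit after the leading one, square the running value, then multiply by 56 if the bit is 1 (always reducing mod 73):
  bit 1 = 1 (leading): start with 56.
  bit 2 = 1: square 56^2 = 3136 ≡ 70; bit is 1, so multiply 70·56 = 3920 ≡ 51 (mod 73).
  bit 3 = 0: square 51^2 = 2601 ≡ 46 (mod 73).
  bit 4 = 0: square 46^2 = 2116 ≡ 72 (mod 73).
Final value: 56^12 ≡ 72 (mod 73).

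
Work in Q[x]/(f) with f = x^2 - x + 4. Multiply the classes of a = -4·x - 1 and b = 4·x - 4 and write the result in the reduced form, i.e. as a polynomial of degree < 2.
First multiply in Q[x] without reducing: a · b = -16·x^2 + 12·x + 4. Now divide by f(x) = x^2 - x + 4, eliminating the leading term at each step:
  leading term -16·x^2: subtract (-16)·f(x) = -16·x^2 + 16·x - 64, leaving 68 - 4·x
The degree is now < 2, so this is the remainder. Hence a · b ≡ 68 - 4·x in Q[x]/(f).

Final answer: a · b ≡ 68 - 4·x (mod f(x))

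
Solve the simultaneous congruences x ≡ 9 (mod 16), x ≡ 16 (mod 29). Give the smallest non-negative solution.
x ≡ 393 (mod 464); the representative in [0, 464) is 393

The moduli 16, 29 are pairwise coprime, so by the CRT there is a unique solution mod 16·29 = 464.
Solve by successive substitution. Start with x ≡ 9 (mod 16).
  Combine with x ≡ 16 (mod 29): write x = 9 + 16·t and require 9 + 16·t ≡ 16 (mod 29), i.e. 16·t ≡ 16 − 9 ≡ 7 (mod 29). Since 16^(−1) ≡ 20 (mod 29), t ≡ 20·7 ≡ 24 (mod 29). So x ≡ 9 + 16·24 = 393 (mod 464).
Unique solution in [0, 464): x = 393.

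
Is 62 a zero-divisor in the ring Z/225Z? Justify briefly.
gcd(62, 225) = 1, so 62 is a unit in Z/225Z (it has a multiplicative inverse). A unit cannot be a zero-divisor: if 62·b ≡ 0 then multiplying both sides by 62^(−1) gives b ≡ 0. So 62 is not a zero-divisor.

Final answer: NO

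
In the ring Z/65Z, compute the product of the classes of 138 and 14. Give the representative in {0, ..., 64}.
Reduce the factors first: 138 ≡ 8 (mod 65), so 138 · 14 ≡ 8 · 14 (mod 65). 8 · 14 = 112. Dividing by 65: 112 = 1·65 + 47. So (138 · 14) mod 65 = 47.

Final answer: 47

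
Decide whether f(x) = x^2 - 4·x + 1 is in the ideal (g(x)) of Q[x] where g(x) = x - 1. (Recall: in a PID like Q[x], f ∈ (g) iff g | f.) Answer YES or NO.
NO

In Q[x] the ideal (g) consists of all multiples of g, so f ∈ (g) iff g | f, i.e. iff the remainder of f on division by g is 0. Divide f by g (g is monic, so eliminate the leading term of the running remainder at each step):
  leading term x^2: subtract (x)·g(x) = x^2 - x, leaving 1 - 3·x
  leading term -3·x: subtract (-3)·g(x) = 3 - 3·x, leaving -2
The remainder r(x) = -2 ≠ 0 (and deg r < deg g), so g ∤ f, i.e. f ∉ (g).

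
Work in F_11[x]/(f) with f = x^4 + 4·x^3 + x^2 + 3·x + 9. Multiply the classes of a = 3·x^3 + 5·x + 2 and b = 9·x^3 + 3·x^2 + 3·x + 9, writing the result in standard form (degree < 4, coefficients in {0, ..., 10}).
a · b ≡ 3·x^3 + 4·x^2 + 3·x + 6 (mod f(x))

Multiply as integer polynomials: a · b = 27·x^6 + 9·x^5 + 54·x^4 + 60·x^3 + 21·x^2 + 51·x + 18. Reducing coefficients mod 11: a · b ≡ 5·x^6 + 9·x^5 + 10·x^4 + 5·x^3 + 10·x^2 + 7·x + 7. Now divide by f(x) = x^4 + 4·x^3 + x^2 + 3·x + 9 in F_11[x], eliminating the leading term at each step:
  leading term 5·x^6: subtract (5·x^2)·f(x) = 5·x^6 + 9·x^5 + 5·x^4 + 4·x^3 + x^2, leaving 5·x^4 + x^3 + 9·x^2 + 7·x + 7 (coefficients mod 11)
  leading term 5·x^4: subtract (5)·f(x) = 5·x^4 + 9·x^3 + 5·x^2 + 4·x + 1, leaving 3·x^3 + 4·x^2 + 3·x + 6 (coefficients mod 11)
The degree is now < 4, so this is the remainder. Hence a · b ≡ 3·x^3 + 4·x^2 + 3·x + 6 in F_11[x]/(f).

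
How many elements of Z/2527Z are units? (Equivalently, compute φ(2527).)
Z/2527Z has φ(2527) = 2052 units

An element a ∈ Z/2527Z is a unit iff gcd(a, 2527) = 1, so the number of units is φ(2527). φ is multiplicative, with φ(p^e) = p^e − p^(e−1). Factorise 2527 = 7 · 19^2. Then
  φ(2527) = (7 − 1) · (19^2 − 19^1) = 6 · 342 = 2052.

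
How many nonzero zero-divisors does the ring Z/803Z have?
Z/803Z has 82 nonzero zero-divisors

In Z/803Z each nonzero element is either a unit (gcd with 803 is 1) or a zero-divisor (gcd > 1). The number of units is φ(803): factorise 803 = 11 · 73, so φ(803) = (11 − 1) · (73 − 1) = 10 · 72 = 720. The nonzero elements number 803 − 1 = 802. Hence the nonzero zero-divisors number 802 − 720 = 82.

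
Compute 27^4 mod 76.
49

Use repeated squaring. Binary(4) = 100. Walk through the bits of the exponent 4 left-to-right: at each bit after the leading one, square the running value, then multiply by 27 if the bit is 1 (always reducing mod 76):
  bit 1 = 1 (leading): start with 27.
  bit 2 = 0: square 27^2 = 729 ≡ 45 (mod 76).
  bit 3 = 0: square 45^2 = 2025 ≡ 49 (mod 76).
Final value: 27^4 ≡ 49 (mod 76).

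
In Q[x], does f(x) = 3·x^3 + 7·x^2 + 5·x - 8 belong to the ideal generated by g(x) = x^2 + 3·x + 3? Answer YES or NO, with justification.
NO

In Q[x] the ideal (g) consists of all multiples of g, so f ∈ (g) iff g | f, i.e. iff the remainder of f on division by g is 0. Divide f by g (g is monic, so eliminate the leading term of the running remainder at each step):
  leading term 3·x^3: subtract (3·x)·g(x) = 3·x^3 + 9·x^2 + 9·x, leaving -2·x^2 - 4·x - 8
  leading term -2·x^2: subtract (-2)·g(x) = -2·x^2 - 6·x - 6, leaving 2·x - 2
The remainder r(x) = 2·x - 2 ≠ 0 (and deg r < deg g), so g ∤ f, i.e. f ∉ (g).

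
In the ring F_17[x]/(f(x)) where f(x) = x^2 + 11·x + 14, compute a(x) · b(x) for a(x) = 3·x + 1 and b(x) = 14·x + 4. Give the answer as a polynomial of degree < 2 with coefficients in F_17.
Multiply as integer polynomials: a · b = 42·x^2 + 26·x + 4. Reducing coefficients mod 17: a · b ≡ 8·x^2 + 9·x + 4. Now divide by f(x) = x^2 + 11·x + 14 in F_17[x], eliminating the leading term at each step:
  leading term 8·x^2: subtract (8)·f(x) = 8·x^2 + 3·x + 10, leaving 6·x + 11 (coefficients mod 17)
The degree is now < 2, so this is the remainder. Hence a · b ≡ 6·x + 11 in F_17[x]/(f).

Final answer: a · b ≡ 6·x + 11 (mod f(x))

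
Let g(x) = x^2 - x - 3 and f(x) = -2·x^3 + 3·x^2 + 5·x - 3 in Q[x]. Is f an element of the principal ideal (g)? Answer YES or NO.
YES

In Q[x] the ideal (g) consists of all multiples of g, so f ∈ (g) iff g | f, i.e. iff the remainder of f on division by g is 0. Divide f by g (g is monic, so eliminate the leading term of the running remainder at each step):
  leading term -2·x^3: subtract (-2·x)·g(x) = -2·x^3 + 2·x^2 + 6·x, leaving x^2 - x - 3
  leading term x^2: subtract (1)·g(x) = x^2 - x - 3, leaving 0
The remainder is 0, so f(x) = g(x) · h(x) with h(x) = 1 - 2·x. Hence g | f, i.e. f ∈ (g).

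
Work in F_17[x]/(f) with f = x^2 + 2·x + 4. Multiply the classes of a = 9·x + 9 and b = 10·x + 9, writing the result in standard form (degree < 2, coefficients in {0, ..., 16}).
a · b ≡ 8·x + 10 (mod f(x))

Multiply as integer polynomials: a · b = 90·x^2 + 171·x + 81. Reducing coefficients mod 17: a · b ≡ 5·x^2 + x + 13. Now divide by f(x) = x^2 + 2·x + 4 in F_17[x], eliminating the leading term at each step:
  leading term 5·x^2: subtract (5)·f(x) = 5·x^2 + 10·x + 3, leaving 8·x + 10 (coefficients mod 17)
The degree is now < 2, so this is the remainder. Hence a · b ≡ 8·x + 10 in F_17[x]/(f).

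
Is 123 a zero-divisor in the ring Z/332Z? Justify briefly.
gcd(123, 332) = 1, so 123 is a unit in Z/332Z (it has a multiplicative inverse). A unit cannot be a zero-divisor: if 123·b ≡ 0 then multiplying both sides by 123^(−1) gives b ≡ 0. So 123 is not a zero-divisor.

Final answer: NO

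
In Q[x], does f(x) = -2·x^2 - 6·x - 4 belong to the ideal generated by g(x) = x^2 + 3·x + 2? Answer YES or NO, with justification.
YES

In Q[x] the ideal (g) consists of all multiples of g, so f ∈ (g) iff g | f, i.e. iff the remainder of f on division by g is 0. Divide f by g (g is monic, so eliminate the leading term of the running remainder at each step):
  leading term -2·x^2: subtract (-2)·g(x) = -2·x^2 - 6·x - 4, leaving 0
The remainder is 0, so f(x) = g(x) · h(x) with h(x) = -2. Hence g | f, i.e. f ∈ (g).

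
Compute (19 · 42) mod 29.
Reduce the factors first: 42 ≡ 13 (mod 29), so 19 · 42 ≡ 19 · 13 (mod 29). 19 · 13 = 247. Dividing by 29: 247 = 8·29 + 15. So (19 · 42) mod 29 = 15.

Final answer: 15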